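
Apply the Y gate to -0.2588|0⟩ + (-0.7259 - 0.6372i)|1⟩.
(-0.6372 + 0.7259i)|0⟩ - 0.2588i|1⟩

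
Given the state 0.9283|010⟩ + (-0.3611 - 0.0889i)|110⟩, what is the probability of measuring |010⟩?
0.8617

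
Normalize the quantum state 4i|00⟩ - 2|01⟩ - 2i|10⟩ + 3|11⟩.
0.6963i|00⟩ - 0.3482|01⟩ - 0.3482i|10⟩ + 0.5222|11⟩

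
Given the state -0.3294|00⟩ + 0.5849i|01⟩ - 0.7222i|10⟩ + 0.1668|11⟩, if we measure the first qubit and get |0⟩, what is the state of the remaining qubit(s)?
-0.4907|0⟩ + 0.8713i|1⟩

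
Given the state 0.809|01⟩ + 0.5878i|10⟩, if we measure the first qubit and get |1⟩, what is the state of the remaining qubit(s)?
i|0⟩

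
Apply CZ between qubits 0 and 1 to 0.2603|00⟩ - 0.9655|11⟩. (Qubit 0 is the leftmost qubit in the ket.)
0.2603|00⟩ + 0.9655|11⟩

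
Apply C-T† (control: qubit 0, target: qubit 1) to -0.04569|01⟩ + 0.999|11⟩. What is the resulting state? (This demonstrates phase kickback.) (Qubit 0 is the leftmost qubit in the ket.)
-0.04569|01⟩ + (0.7064 - 0.7064i)|11⟩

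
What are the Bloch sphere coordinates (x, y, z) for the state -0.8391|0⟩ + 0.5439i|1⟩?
(0, -0.9128, 0.4083)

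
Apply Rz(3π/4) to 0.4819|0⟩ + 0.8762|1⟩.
(0.1844 - 0.4452i)|0⟩ + (0.3353 + 0.8095i)|1⟩

Rz(3π/4) = [[e^(−iθ/2), 0], [0, e^(iθ/2)]] with e^(±iθ/2) = cos(θ/2) ± i·sin(θ/2); θ = 3π/4, cos(θ/2) ≈ 0.382683, sin(θ/2) ≈ 0.92388.
With a = amp(|0⟩) = 0.4819 and b = amp(|1⟩) = 0.8762:
new amp(|0⟩) = (0.382683 - 0.92388i)·a = (0.1844 - 0.4452i)
new amp(|1⟩) = (0.382683 + 0.92388i)·b = (0.3353 + 0.8095i)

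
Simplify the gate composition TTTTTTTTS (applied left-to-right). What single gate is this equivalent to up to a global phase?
S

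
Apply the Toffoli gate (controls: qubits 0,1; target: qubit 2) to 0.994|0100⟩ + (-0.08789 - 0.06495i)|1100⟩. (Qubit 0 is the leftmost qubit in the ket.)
0.994|0100⟩ + (-0.08789 - 0.06495i)|1110⟩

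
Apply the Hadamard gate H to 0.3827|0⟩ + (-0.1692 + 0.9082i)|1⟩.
(0.151 + 0.6422i)|0⟩ + (0.3903 - 0.6422i)|1⟩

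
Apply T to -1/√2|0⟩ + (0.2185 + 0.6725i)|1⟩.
-1/√2|0⟩ + (-0.321 + 0.63i)|1⟩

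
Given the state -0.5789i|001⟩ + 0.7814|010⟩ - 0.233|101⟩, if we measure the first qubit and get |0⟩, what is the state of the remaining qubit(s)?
-0.5953i|01⟩ + 0.8035|10⟩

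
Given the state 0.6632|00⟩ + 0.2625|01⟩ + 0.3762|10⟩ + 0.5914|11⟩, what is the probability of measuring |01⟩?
0.06891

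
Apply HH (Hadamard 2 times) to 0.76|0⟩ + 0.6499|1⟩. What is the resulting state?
0.76|0⟩ + 0.6499|1⟩

H² = I, so an even number of Hadamards cancels: H^2 = I and the state is unchanged.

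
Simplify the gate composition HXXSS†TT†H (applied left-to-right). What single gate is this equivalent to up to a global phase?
I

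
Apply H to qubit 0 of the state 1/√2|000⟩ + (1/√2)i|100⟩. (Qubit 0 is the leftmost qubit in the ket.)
(1/2 + (1/2)i)|000⟩ + (1/2 - (1/2)i)|100⟩

H on qubit 0 mixes each pair of kets that differ only in qubit 0: amplitudes (a, b) of (|…0…⟩, |…1…⟩) become ((a + b)/√2, (a − b)/√2). Kets absent from the input have amplitude 0.
(|000⟩, |100⟩): (a, b) = (1/√2, (1/√2)i) → ((1/2 + (1/2)i), (1/2 - (1/2)i))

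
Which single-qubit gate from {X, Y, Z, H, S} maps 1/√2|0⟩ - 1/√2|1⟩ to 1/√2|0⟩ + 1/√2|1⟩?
Z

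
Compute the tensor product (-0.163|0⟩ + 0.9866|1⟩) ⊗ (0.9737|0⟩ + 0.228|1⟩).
-0.1587|00⟩ - 0.03716|01⟩ + 0.9607|10⟩ + 0.2249|11⟩

amp(|b₁b₂…⟩) = product of the factor amplitudes for bits b₁, b₂, …; only kets whose every factor amplitude is nonzero survive.
|00⟩: (-0.163)(0.9737) = -0.1587
|01⟩: (-0.163)(0.228) = -0.03716
|10⟩: (0.9866)(0.9737) = 0.9607
|11⟩: (0.9866)(0.228) = 0.2249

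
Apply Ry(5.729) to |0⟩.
-0.9619|0⟩ + 0.2736|1⟩

Ry(5.729) = [[cos(θ/2), −sin(θ/2)], [sin(θ/2), cos(θ/2)]]; θ = 5.729, cos(θ/2) ≈ -0.961855, sin(θ/2) ≈ 0.27356.
With a = amp(|0⟩) = 1 and b = amp(|1⟩) = 0:
new amp(|0⟩) = (-0.961855)·a + (-0.27356)·b = -0.9619
new amp(|1⟩) = (0.27356)·a + (-0.961855)·b = 0.2736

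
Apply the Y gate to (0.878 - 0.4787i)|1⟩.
(-0.4787 - 0.878i)|0⟩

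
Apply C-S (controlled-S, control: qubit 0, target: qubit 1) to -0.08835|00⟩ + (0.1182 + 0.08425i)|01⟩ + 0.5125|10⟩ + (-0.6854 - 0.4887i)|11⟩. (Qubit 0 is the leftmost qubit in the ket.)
-0.08835|00⟩ + (0.1182 + 0.08425i)|01⟩ + 0.5125|10⟩ + (0.4887 - 0.6854i)|11⟩

C-S leaves the control-|0⟩ kets |00⟩, |01⟩ unchanged and applies S to qubit 1 on the control-|1⟩ pair (|10⟩, |11⟩).
S = [[1, 0], [0, i]].
With a = amp(|10⟩) = 0.5125 and b = amp(|11⟩) = (-0.6854 - 0.4887i):
new amp(|10⟩) = (1)·a = 0.5125
new amp(|11⟩) = (i)·b = (0.4887 - 0.6854i)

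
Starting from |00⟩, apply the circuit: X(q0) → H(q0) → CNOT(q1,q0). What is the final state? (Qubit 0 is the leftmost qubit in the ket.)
1/√2|00⟩ - 1/√2|10⟩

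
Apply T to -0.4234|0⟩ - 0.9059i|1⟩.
-0.4234|0⟩ + (0.6406 - 0.6406i)|1⟩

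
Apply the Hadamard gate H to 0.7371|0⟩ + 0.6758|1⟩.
0.9991|0⟩ + 0.04335|1⟩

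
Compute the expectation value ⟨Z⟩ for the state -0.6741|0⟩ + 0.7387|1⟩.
-0.09127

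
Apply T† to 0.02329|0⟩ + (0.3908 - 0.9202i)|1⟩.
0.02329|0⟩ + (-0.3743 - 0.927i)|1⟩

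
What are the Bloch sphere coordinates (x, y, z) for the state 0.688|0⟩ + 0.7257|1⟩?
(0.9986, 0, -0.0533)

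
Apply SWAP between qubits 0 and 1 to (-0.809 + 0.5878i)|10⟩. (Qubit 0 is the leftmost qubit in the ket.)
(-0.809 + 0.5878i)|01⟩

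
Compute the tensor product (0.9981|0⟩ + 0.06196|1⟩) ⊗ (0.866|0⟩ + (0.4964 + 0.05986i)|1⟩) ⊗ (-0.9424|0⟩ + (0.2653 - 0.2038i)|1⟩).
-0.8146|000⟩ + (0.2293 - 0.1762i)|001⟩ + (-0.4669 - 0.0563i)|010⟩ + (0.1436 - 0.08512i)|011⟩ - 0.05057|100⟩ + (0.01424 - 0.01094i)|101⟩ + (-0.02899 - 0.003495i)|110⟩ + (0.008916 - 0.005284i)|111⟩

amp(|b₁b₂…⟩) = product of the factor amplitudes for bits b₁, b₂, …; only kets whose every factor amplitude is nonzero survive.
|000⟩: (0.9981)(0.866)(-0.9424) = -0.8146
|001⟩: (0.9981)(0.866)(0.2653 - 0.2038i) = (0.2293 - 0.1762i)
|010⟩: (0.9981)(0.4964 + 0.05986i)(-0.9424) = (-0.4669 - 0.0563i)
|011⟩: (0.9981)(0.4964 + 0.05986i)(0.2653 - 0.2038i) = (0.1436 - 0.08512i)
|100⟩: (0.06196)(0.866)(-0.9424) = -0.05057
|101⟩: (0.06196)(0.866)(0.2653 - 0.2038i) = (0.01424 - 0.01094i)
|110⟩: (0.06196)(0.4964 + 0.05986i)(-0.9424) = (-0.02899 - 0.003495i)
|111⟩: (0.06196)(0.4964 + 0.05986i)(0.2653 - 0.2038i) = (0.008916 - 0.005284i)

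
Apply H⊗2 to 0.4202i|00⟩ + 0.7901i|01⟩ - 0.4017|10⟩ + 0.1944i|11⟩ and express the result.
(-0.2009 + 0.7024i)|00⟩ + (-0.2009 - 0.2822i)|01⟩ + (0.2009 + 0.508i)|10⟩ + (0.2009 - 0.08775i)|11⟩

H⊗2 gives amp(|y⟩) = (1/2) Σ_x (−1)^(x·y) amp(|x⟩), where x·y is the number of positions in which both x and y have a 1.
|00⟩: (0.4202i + 0.7901i - 0.4017 + 0.1944i)/2 = (-0.2009 + 0.7024i)
|01⟩: (0.4202i - 0.7901i - 0.4017 - 0.1944i)/2 = (-0.2009 - 0.2822i)
|10⟩: (0.4202i + 0.7901i + 0.4017 - 0.1944i)/2 = (0.2009 + 0.508i)
|11⟩: (0.4202i - 0.7901i + 0.4017 + 0.1944i)/2 = (0.2009 - 0.08775i)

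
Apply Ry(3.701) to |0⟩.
-0.2761|0⟩ + 0.9611|1⟩

Ry(3.701) = [[cos(θ/2), −sin(θ/2)], [sin(θ/2), cos(θ/2)]]; θ = 3.701, cos(θ/2) ≈ -0.276071, sin(θ/2) ≈ 0.961137.
With a = amp(|0⟩) = 1 and b = amp(|1⟩) = 0:
new amp(|0⟩) = (-0.276071)·a + (-0.961137)·b = -0.2761
new amp(|1⟩) = (0.961137)·a + (-0.276071)·b = 0.9611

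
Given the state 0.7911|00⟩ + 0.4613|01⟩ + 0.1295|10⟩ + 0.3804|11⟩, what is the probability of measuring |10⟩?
0.01677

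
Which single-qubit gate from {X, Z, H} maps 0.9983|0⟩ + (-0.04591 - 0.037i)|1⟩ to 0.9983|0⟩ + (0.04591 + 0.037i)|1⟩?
Z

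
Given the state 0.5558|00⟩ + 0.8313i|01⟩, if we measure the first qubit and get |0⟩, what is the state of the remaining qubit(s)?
0.5558|0⟩ + 0.8313i|1⟩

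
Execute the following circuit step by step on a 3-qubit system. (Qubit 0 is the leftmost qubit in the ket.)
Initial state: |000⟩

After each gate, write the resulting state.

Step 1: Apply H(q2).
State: 1/√2|000⟩ + 1/√2|001⟩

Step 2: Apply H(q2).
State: |000⟩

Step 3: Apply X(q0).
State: |100⟩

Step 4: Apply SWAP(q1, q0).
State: |010⟩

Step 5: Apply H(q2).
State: 1/√2|010⟩ + 1/√2|011⟩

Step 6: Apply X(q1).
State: 1/√2|000⟩ + 1/√2|001⟩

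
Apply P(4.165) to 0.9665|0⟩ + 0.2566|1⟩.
0.9665|0⟩ + (-0.1335 - 0.2191i)|1⟩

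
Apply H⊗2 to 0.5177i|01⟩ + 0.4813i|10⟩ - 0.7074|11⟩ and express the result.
(-0.3537 + 0.4995i)|00⟩ + (0.3537 - 0.0182i)|01⟩ + (0.3537 + 0.0182i)|10⟩ + (-0.3537 - 0.4995i)|11⟩

H⊗2 gives amp(|y⟩) = (1/2) Σ_x (−1)^(x·y) amp(|x⟩), where x·y is the number of positions in which both x and y have a 1.
|00⟩: (0.5177i + 0.4813i - 0.7074)/2 = (-0.3537 + 0.4995i)
|01⟩: (-0.5177i + 0.4813i + 0.7074)/2 = (0.3537 - 0.0182i)
|10⟩: (0.5177i - 0.4813i + 0.7074)/2 = (0.3537 + 0.0182i)
|11⟩: (-0.5177i - 0.4813i - 0.7074)/2 = (-0.3537 - 0.4995i)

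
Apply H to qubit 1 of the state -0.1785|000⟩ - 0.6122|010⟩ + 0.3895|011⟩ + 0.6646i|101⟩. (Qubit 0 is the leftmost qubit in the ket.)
-0.5591|000⟩ + 0.2754|001⟩ + 0.3067|010⟩ - 0.2754|011⟩ + 0.4699i|101⟩ + 0.4699i|111⟩

H on qubit 1 mixes each pair of kets that differ only in qubit 1: amplitudes (a, b) of (|…0…⟩, |…1…⟩) become ((a + b)/√2, (a − b)/√2). Kets absent from the input have amplitude 0.
(|000⟩, |010⟩): (a, b) = (-0.1785, -0.6122) → (-0.5591, 0.3067)
(|001⟩, |011⟩): (a, b) = (0, 0.3895) → (0.2754, -0.2754)
(|101⟩, |111⟩): (a, b) = (0.6646i, 0) → (0.4699i, 0.4699i)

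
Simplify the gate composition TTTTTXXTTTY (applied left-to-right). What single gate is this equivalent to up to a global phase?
Y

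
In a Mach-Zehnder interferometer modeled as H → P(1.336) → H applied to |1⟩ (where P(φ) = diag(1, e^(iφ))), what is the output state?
(0.3837 - 0.4863i)|0⟩ + (0.6163 + 0.4863i)|1⟩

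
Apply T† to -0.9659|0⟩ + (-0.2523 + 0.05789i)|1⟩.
-0.9659|0⟩ + (-0.1375 + 0.2193i)|1⟩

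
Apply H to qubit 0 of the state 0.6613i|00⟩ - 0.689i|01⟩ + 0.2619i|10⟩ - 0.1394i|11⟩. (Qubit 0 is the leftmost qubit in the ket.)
0.6528i|00⟩ - 0.5858i|01⟩ + 0.2824i|10⟩ - 0.3886i|11⟩

H on qubit 0 mixes each pair of kets that differ only in qubit 0: amplitudes (a, b) of (|…0…⟩, |…1…⟩) become ((a + b)/√2, (a − b)/√2). Kets absent from the input have amplitude 0.
(|00⟩, |10⟩): (a, b) = (0.6613i, 0.2619i) → (0.6528i, 0.2824i)
(|01⟩, |11⟩): (a, b) = (-0.689i, -0.1394i) → (-0.5858i, -0.3886i)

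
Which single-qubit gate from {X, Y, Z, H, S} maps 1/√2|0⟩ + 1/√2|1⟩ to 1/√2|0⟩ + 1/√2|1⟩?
X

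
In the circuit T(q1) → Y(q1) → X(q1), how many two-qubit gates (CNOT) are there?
0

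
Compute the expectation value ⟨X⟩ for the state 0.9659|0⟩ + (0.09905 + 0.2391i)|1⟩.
0.1913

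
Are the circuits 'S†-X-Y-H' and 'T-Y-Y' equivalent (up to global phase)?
No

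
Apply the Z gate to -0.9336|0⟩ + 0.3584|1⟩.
-0.9336|0⟩ - 0.3584|1⟩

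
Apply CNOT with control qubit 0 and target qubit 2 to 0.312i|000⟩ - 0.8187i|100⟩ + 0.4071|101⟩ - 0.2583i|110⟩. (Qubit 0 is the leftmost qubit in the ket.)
0.312i|000⟩ + 0.4071|100⟩ - 0.8187i|101⟩ - 0.2583i|111⟩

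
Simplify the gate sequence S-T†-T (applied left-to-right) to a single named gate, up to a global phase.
S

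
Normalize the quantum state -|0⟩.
-|0⟩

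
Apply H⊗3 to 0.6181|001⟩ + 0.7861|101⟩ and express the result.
0.4965|000⟩ - 0.4965|001⟩ + 0.4965|010⟩ - 0.4965|011⟩ - 0.0594|100⟩ + 0.0594|101⟩ - 0.0594|110⟩ + 0.0594|111⟩

H⊗3 gives amp(|y⟩) = (1/2√2) Σ_x (−1)^(x·y) amp(|x⟩), where x·y is the number of positions in which both x and y have a 1.
|000⟩: (0.6181 + 0.7861)/(2√2) = 0.4965
|001⟩: (-0.6181 - 0.7861)/(2√2) = -0.4965
|010⟩: (0.6181 + 0.7861)/(2√2) = 0.4965
|011⟩: (-0.6181 - 0.7861)/(2√2) = -0.4965
|100⟩: (0.6181 - 0.7861)/(2√2) = -0.0594
|101⟩: (-0.6181 + 0.7861)/(2√2) = 0.0594
|110⟩: (0.6181 - 0.7861)/(2√2) = -0.0594
|111⟩: (-0.6181 + 0.7861)/(2√2) = 0.0594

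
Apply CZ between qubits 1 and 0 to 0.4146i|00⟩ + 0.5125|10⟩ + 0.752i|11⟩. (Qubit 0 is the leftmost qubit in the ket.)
0.4146i|00⟩ + 0.5125|10⟩ - 0.752i|11⟩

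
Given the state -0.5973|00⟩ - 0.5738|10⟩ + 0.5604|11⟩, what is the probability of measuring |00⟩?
0.3568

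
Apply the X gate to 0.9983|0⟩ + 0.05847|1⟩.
0.05847|0⟩ + 0.9983|1⟩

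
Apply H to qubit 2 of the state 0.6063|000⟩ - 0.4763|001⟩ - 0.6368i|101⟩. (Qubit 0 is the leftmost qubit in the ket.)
0.09192|000⟩ + 0.7655|001⟩ - 0.4503i|100⟩ + 0.4503i|101⟩

H on qubit 2 mixes each pair of kets that differ only in qubit 2: amplitudes (a, b) of (|…0…⟩, |…1…⟩) become ((a + b)/√2, (a − b)/√2). Kets absent from the input have amplitude 0.
(|000⟩, |001⟩): (a, b) = (0.6063, -0.4763) → (0.09192, 0.7655)
(|100⟩, |101⟩): (a, b) = (0, -0.6368i) → (-0.4503i, 0.4503i)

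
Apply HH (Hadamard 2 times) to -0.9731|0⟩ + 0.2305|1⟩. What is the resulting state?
-0.9731|0⟩ + 0.2305|1⟩

H² = I, so an even number of Hadamards cancels: H^2 = I and the state is unchanged.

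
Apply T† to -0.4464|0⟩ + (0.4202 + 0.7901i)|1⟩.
-0.4464|0⟩ + (0.8558 + 0.2616i)|1⟩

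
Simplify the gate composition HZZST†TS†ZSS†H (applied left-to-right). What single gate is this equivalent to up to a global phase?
X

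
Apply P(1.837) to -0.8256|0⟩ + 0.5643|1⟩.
-0.8256|0⟩ + (-0.1485 + 0.5444i)|1⟩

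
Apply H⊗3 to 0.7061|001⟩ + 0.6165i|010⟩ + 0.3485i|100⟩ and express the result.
(0.2496 + 0.3412i)|000⟩ + (-0.2496 + 0.3412i)|001⟩ + (0.2496 - 0.09475i)|010⟩ + (-0.2496 - 0.09475i)|011⟩ + (0.2496 + 0.09475i)|100⟩ + (-0.2496 + 0.09475i)|101⟩ + (0.2496 - 0.3412i)|110⟩ + (-0.2496 - 0.3412i)|111⟩

H⊗3 gives amp(|y⟩) = (1/2√2) Σ_x (−1)^(x·y) amp(|x⟩), where x·y is the number of positions in which both x and y have a 1.
|000⟩: (0.7061 + 0.6165i + 0.3485i)/(2√2) = (0.2496 + 0.3412i)
|001⟩: (-0.7061 + 0.6165i + 0.3485i)/(2√2) = (-0.2496 + 0.3412i)
|010⟩: (0.7061 - 0.6165i + 0.3485i)/(2√2) = (0.2496 - 0.09475i)
|011⟩: (-0.7061 - 0.6165i + 0.3485i)/(2√2) = (-0.2496 - 0.09475i)
|100⟩: (0.7061 + 0.6165i - 0.3485i)/(2√2) = (0.2496 + 0.09475i)
|101⟩: (-0.7061 + 0.6165i - 0.3485i)/(2√2) = (-0.2496 + 0.09475i)
|110⟩: (0.7061 - 0.6165i - 0.3485i)/(2√2) = (0.2496 - 0.3412i)
|111⟩: (-0.7061 - 0.6165i - 0.3485i)/(2√2) = (-0.2496 - 0.3412i)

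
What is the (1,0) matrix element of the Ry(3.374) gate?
0.9933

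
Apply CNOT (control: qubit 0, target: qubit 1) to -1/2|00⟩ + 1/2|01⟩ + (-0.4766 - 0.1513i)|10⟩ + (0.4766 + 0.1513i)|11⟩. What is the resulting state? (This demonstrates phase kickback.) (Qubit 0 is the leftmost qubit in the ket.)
-1/2|00⟩ + 1/2|01⟩ + (0.4766 + 0.1513i)|10⟩ + (-0.4766 - 0.1513i)|11⟩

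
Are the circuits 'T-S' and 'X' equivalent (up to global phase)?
No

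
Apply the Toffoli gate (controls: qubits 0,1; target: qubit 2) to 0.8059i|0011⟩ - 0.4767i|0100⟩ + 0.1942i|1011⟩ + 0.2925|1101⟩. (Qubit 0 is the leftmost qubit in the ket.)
0.8059i|0011⟩ - 0.4767i|0100⟩ + 0.1942i|1011⟩ + 0.2925|1111⟩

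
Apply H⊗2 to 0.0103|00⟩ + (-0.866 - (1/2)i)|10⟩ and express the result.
(-0.4279 - 0.25i)|00⟩ + (-0.4279 - 0.25i)|01⟩ + (0.4382 + 0.25i)|10⟩ + (0.4382 + 0.25i)|11⟩

H⊗2 gives amp(|y⟩) = (1/2) Σ_x (−1)^(x·y) amp(|x⟩), where x·y is the number of positions in which both x and y have a 1.
|00⟩: (0.0103 + (-0.866 - (1/2)i))/2 = (-0.4279 - 0.25i)
|01⟩: (0.0103 + (-0.866 - (1/2)i))/2 = (-0.4279 - 0.25i)
|10⟩: (0.0103 - (-0.866 - (1/2)i))/2 = (0.4382 + 0.25i)
|11⟩: (0.0103 - (-0.866 - (1/2)i))/2 = (0.4382 + 0.25i)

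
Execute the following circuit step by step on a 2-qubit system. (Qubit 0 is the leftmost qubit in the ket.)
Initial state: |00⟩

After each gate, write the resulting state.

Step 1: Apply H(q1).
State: 1/√2|00⟩ + 1/√2|01⟩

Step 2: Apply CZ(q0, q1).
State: 1/√2|00⟩ + 1/√2|01⟩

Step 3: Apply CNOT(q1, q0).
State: 1/√2|00⟩ + 1/√2|11⟩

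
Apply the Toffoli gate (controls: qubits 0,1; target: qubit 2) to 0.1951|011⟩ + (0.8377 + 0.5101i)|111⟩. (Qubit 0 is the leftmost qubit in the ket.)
0.1951|011⟩ + (0.8377 + 0.5101i)|110⟩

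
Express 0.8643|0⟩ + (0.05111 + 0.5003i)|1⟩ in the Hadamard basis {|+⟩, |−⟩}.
(0.6473 + 0.3538i)|+⟩ + (0.575 - 0.3538i)|−⟩

With |ψ⟩ = α|0⟩ + β|1⟩, the Hadamard-basis coefficients are ⟨+|ψ⟩ = (α + β)/√2 and ⟨−|ψ⟩ = (α − β)/√2.
Here α = 0.8643, β = (0.05111 + 0.5003i): (α + β)/√2 = (0.6473 + 0.3538i), (α − β)/√2 = (0.575 - 0.3538i).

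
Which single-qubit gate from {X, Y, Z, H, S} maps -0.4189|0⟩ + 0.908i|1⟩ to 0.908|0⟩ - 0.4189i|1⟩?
Y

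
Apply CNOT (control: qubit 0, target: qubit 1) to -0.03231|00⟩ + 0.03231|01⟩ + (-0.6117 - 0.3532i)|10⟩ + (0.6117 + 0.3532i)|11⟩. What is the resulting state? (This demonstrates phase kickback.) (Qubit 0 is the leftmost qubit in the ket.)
-0.03231|00⟩ + 0.03231|01⟩ + (0.6117 + 0.3532i)|10⟩ + (-0.6117 - 0.3532i)|11⟩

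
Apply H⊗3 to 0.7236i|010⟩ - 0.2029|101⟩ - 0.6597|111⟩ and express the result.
(-0.305 + 0.2558i)|000⟩ + (0.305 + 0.2558i)|001⟩ + (0.1615 - 0.2558i)|010⟩ + (-0.1615 - 0.2558i)|011⟩ + (0.305 + 0.2558i)|100⟩ + (-0.305 + 0.2558i)|101⟩ + (-0.1615 - 0.2558i)|110⟩ + (0.1615 - 0.2558i)|111⟩

H⊗3 gives amp(|y⟩) = (1/2√2) Σ_x (−1)^(x·y) amp(|x⟩), where x·y is the number of positions in which both x and y have a 1.
|000⟩: (0.7236i - 0.2029 - 0.6597)/(2√2) = (-0.305 + 0.2558i)
|001⟩: (0.7236i + 0.2029 + 0.6597)/(2√2) = (0.305 + 0.2558i)
|010⟩: (-0.7236i - 0.2029 + 0.6597)/(2√2) = (0.1615 - 0.2558i)
|011⟩: (-0.7236i + 0.2029 - 0.6597)/(2√2) = (-0.1615 - 0.2558i)
|100⟩: (0.7236i + 0.2029 + 0.6597)/(2√2) = (0.305 + 0.2558i)
|101⟩: (0.7236i - 0.2029 - 0.6597)/(2√2) = (-0.305 + 0.2558i)
|110⟩: (-0.7236i + 0.2029 - 0.6597)/(2√2) = (-0.1615 - 0.2558i)
|111⟩: (-0.7236i - 0.2029 + 0.6597)/(2√2) = (0.1615 - 0.2558i)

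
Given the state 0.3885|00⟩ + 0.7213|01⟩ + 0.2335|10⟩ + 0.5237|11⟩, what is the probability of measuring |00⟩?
0.1509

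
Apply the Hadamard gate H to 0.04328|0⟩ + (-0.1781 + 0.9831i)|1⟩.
(-0.09533 + 0.6952i)|0⟩ + (0.1565 - 0.6952i)|1⟩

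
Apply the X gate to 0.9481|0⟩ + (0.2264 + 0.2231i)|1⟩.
(0.2264 + 0.2231i)|0⟩ + 0.9481|1⟩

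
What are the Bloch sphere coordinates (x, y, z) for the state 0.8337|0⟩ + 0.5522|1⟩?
(0.9207, 0, 0.3901)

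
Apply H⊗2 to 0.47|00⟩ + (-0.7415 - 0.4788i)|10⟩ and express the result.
(-0.1358 - 0.2394i)|00⟩ + (-0.1358 - 0.2394i)|01⟩ + (0.6058 + 0.2394i)|10⟩ + (0.6058 + 0.2394i)|11⟩

H⊗2 gives amp(|y⟩) = (1/2) Σ_x (−1)^(x·y) amp(|x⟩), where x·y is the number of positions in which both x and y have a 1.
|00⟩: (0.47 + (-0.7415 - 0.4788i))/2 = (-0.1358 - 0.2394i)
|01⟩: (0.47 + (-0.7415 - 0.4788i))/2 = (-0.1358 - 0.2394i)
|10⟩: (0.47 - (-0.7415 - 0.4788i))/2 = (0.6058 + 0.2394i)
|11⟩: (0.47 - (-0.7415 - 0.4788i))/2 = (0.6058 + 0.2394i)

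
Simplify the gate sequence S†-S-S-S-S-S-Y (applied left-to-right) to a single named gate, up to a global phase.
Y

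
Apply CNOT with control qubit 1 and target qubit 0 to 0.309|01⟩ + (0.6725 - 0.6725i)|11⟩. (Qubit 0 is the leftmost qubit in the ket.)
(0.6725 - 0.6725i)|01⟩ + 0.309|11⟩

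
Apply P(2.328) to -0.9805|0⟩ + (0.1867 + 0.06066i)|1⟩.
-0.9805|0⟩ + (-0.1723 + 0.09402i)|1⟩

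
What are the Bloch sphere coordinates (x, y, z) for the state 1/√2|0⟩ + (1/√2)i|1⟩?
(0, 1, 0)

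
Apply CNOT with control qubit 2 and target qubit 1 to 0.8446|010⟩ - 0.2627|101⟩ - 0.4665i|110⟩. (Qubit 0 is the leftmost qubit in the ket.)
0.8446|010⟩ - 0.4665i|110⟩ - 0.2627|111⟩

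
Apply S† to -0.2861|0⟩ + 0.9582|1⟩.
-0.2861|0⟩ - 0.9582i|1⟩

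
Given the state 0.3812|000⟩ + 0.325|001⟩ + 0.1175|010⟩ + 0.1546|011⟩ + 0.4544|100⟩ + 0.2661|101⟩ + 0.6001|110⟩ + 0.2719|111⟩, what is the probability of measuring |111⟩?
0.07393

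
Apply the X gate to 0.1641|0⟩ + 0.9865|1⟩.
0.9865|0⟩ + 0.1641|1⟩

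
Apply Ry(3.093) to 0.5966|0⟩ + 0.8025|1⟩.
-0.7878|0⟩ + 0.6159|1⟩

Ry(3.093) = [[cos(θ/2), −sin(θ/2)], [sin(θ/2), cos(θ/2)]]; θ = 3.093, cos(θ/2) ≈ 0.0242939, sin(θ/2) ≈ 0.999705.
With a = amp(|0⟩) = 0.5966 and b = amp(|1⟩) = 0.8025:
new amp(|0⟩) = (0.0242939)·a + (-0.999705)·b = -0.7878
new amp(|1⟩) = (0.999705)·a + (0.0242939)·b = 0.6159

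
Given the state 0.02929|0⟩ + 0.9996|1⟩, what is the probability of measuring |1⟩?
0.9992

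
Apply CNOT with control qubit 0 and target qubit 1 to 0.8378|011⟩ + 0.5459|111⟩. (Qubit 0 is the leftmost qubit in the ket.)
0.8378|011⟩ + 0.5459|101⟩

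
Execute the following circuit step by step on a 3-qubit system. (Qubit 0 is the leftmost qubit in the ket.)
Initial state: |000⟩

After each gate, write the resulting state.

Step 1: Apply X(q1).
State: |010⟩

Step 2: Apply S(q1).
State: i|010⟩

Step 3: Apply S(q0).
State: i|010⟩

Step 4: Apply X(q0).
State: i|110⟩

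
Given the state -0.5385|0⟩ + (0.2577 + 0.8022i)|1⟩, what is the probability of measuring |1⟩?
0.7099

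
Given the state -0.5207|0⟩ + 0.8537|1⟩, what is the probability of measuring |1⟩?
0.7288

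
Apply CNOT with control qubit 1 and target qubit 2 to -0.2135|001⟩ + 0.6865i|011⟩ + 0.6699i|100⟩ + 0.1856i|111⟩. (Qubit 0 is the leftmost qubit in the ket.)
-0.2135|001⟩ + 0.6865i|010⟩ + 0.6699i|100⟩ + 0.1856i|110⟩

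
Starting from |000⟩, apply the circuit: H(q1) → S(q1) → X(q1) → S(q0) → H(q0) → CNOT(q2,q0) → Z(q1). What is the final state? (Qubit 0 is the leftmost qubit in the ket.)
(1/2)i|000⟩ - 1/2|010⟩ + (1/2)i|100⟩ - 1/2|110⟩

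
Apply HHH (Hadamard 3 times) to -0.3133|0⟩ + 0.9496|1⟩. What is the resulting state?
0.4499|0⟩ - 0.893|1⟩

H² = I, so H^3 = H: a single Hadamard. With (a, b) = (-0.3133, 0.9496), H gives ((a + b)/√2, (a − b)/√2) = (0.4499, -0.893).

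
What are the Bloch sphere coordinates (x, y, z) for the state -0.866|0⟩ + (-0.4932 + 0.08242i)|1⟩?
(0.8542, -0.1428, 0.4999)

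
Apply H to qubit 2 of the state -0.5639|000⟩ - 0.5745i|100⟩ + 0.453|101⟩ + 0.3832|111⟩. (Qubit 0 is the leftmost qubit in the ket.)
-0.3987|000⟩ - 0.3987|001⟩ + (0.3203 - 0.4062i)|100⟩ + (-0.3203 - 0.4062i)|101⟩ + 0.271|110⟩ - 0.271|111⟩

H on qubit 2 mixes each pair of kets that differ only in qubit 2: amplitudes (a, b) of (|…0…⟩, |…1…⟩) become ((a + b)/√2, (a − b)/√2). Kets absent from the input have amplitude 0.
(|000⟩, |001⟩): (a, b) = (-0.5639, 0) → (-0.3987, -0.3987)
(|100⟩, |101⟩): (a, b) = (-0.5745i, 0.453) → ((0.3203 - 0.4062i), (-0.3203 - 0.4062i))
(|110⟩, |111⟩): (a, b) = (0, 0.3832) → (0.271, -0.271)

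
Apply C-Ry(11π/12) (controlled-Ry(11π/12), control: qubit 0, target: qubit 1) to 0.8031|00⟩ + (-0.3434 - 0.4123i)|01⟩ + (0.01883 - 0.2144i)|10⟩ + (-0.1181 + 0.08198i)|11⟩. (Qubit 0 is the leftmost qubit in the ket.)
0.8031|00⟩ + (-0.3434 - 0.4123i)|01⟩ + (0.1195 - 0.1093i)|10⟩ + (0.003254 - 0.2019i)|11⟩

C-Ry(11π/12) leaves the control-|0⟩ kets |00⟩, |01⟩ unchanged and applies Ry(11π/12) to qubit 1 on the control-|1⟩ pair (|10⟩, |11⟩).
Ry(11π/12) = [[cos(θ/2), −sin(θ/2)], [sin(θ/2), cos(θ/2)]]; θ = 11π/12, cos(θ/2) ≈ 0.130526, sin(θ/2) ≈ 0.991445.
With a = amp(|10⟩) = (0.01883 - 0.2144i) and b = amp(|11⟩) = (-0.1181 + 0.08198i):
new amp(|10⟩) = (0.130526)·a + (-0.991445)·b = (0.1195 - 0.1093i)
new amp(|11⟩) = (0.991445)·a + (0.130526)·b = (0.003254 - 0.2019i)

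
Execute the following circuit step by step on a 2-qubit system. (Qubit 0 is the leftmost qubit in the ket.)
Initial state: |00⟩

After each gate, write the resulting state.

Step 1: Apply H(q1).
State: 1/√2|00⟩ + 1/√2|01⟩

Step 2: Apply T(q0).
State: 1/√2|00⟩ + 1/√2|01⟩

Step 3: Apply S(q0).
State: 1/√2|00⟩ + 1/√2|01⟩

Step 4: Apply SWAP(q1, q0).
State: 1/√2|00⟩ + 1/√2|10⟩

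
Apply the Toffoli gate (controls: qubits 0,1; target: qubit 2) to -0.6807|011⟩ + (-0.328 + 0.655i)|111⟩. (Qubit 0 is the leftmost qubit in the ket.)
-0.6807|011⟩ + (-0.328 + 0.655i)|110⟩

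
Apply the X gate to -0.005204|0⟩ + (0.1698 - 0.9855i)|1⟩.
(0.1698 - 0.9855i)|0⟩ - 0.005204|1⟩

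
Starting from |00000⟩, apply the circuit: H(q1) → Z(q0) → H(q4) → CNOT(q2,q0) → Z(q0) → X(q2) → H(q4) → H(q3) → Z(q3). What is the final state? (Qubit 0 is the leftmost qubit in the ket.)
1/2|00100⟩ - 1/2|00110⟩ + 1/2|01100⟩ - 1/2|01110⟩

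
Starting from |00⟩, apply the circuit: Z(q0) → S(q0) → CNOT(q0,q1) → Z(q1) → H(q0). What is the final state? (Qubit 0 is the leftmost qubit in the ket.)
1/√2|00⟩ + 1/√2|10⟩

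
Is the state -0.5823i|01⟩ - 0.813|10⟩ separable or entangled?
Entangled

Writing the state as a|00⟩ + b|01⟩ + c|10⟩ + d|11⟩, it is a product state iff ad − bc = 0.
Here (a, b, c, d) = (0, -0.5823i, -0.813, 0): ad − bc = (0)(0) − (-0.5823i)(-0.813) = -0.4734i ≠ 0, so the state is entangled.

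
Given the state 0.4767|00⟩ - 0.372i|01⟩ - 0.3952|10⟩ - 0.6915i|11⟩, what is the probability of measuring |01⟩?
0.1384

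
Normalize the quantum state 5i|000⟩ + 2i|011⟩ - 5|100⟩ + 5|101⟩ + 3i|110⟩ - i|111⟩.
0.53i|000⟩ + 0.212i|011⟩ - 0.53|100⟩ + 0.53|101⟩ + 0.318i|110⟩ - 0.106i|111⟩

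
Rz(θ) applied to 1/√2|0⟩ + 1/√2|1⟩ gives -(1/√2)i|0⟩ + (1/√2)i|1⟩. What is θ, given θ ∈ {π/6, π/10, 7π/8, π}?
π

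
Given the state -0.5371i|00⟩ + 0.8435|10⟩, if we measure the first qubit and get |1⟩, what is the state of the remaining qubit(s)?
|0⟩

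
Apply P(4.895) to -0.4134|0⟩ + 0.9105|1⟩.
-0.4134|0⟩ + (0.1653 - 0.8954i)|1⟩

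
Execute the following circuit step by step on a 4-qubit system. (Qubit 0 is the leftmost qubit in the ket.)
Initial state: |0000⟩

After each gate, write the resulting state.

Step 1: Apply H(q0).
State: 1/√2|0000⟩ + 1/√2|1000⟩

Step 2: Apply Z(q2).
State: 1/√2|0000⟩ + 1/√2|1000⟩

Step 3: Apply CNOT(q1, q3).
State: 1/√2|0000⟩ + 1/√2|1000⟩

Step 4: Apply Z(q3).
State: 1/√2|0000⟩ + 1/√2|1000⟩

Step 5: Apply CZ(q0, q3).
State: 1/√2|0000⟩ + 1/√2|1000⟩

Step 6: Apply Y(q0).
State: -(1/√2)i|0000⟩ + (1/√2)i|1000⟩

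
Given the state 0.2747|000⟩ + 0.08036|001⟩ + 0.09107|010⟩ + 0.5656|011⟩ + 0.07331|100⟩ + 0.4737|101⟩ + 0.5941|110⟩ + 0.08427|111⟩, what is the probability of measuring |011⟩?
0.3199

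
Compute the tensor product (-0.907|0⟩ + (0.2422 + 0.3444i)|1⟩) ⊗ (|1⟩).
-0.907|01⟩ + (0.2422 + 0.3444i)|11⟩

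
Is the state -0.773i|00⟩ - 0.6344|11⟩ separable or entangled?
Entangled

Writing the state as a|00⟩ + b|01⟩ + c|10⟩ + d|11⟩, it is a product state iff ad − bc = 0.
Here (a, b, c, d) = (-0.773i, 0, 0, -0.6344): ad − bc = (-0.773i)(-0.6344) − (0)(0) = 0.4904i ≠ 0, so the state is entangled.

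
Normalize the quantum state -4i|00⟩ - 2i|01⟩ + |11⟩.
-0.8729i|00⟩ - 0.4364i|01⟩ + 0.2182|11⟩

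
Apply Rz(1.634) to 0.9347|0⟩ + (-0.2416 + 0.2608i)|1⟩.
(0.6397 - 0.6815i)|0⟩ + (-0.3555 + 0.002345i)|1⟩

Rz(1.634) = [[e^(−iθ/2), 0], [0, e^(iθ/2)]] with e^(±iθ/2) = cos(θ/2) ± i·sin(θ/2); θ = 1.634, cos(θ/2) ≈ 0.684412, sin(θ/2) ≈ 0.729096.
With a = amp(|0⟩) = 0.9347 and b = amp(|1⟩) = (-0.2416 + 0.2608i):
new amp(|0⟩) = (0.684412 - 0.729096i)·a = (0.6397 - 0.6815i)
new amp(|1⟩) = (0.684412 + 0.729096i)·b = (-0.3555 + 0.002345i)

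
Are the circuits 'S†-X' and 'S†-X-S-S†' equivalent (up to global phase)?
Yes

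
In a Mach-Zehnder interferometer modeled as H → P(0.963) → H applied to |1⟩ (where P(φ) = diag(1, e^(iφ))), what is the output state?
(0.2145 - 0.4105i)|0⟩ + (0.7855 + 0.4105i)|1⟩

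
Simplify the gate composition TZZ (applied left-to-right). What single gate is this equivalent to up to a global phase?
T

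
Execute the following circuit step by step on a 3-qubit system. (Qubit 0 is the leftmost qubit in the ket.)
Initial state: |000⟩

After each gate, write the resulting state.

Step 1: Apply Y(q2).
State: i|001⟩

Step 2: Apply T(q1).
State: i|001⟩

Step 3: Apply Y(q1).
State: -|011⟩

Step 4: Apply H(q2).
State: -1/√2|010⟩ + 1/√2|011⟩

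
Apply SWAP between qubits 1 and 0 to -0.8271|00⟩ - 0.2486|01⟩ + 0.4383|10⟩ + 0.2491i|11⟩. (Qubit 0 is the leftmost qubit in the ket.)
-0.8271|00⟩ + 0.4383|01⟩ - 0.2486|10⟩ + 0.2491i|11⟩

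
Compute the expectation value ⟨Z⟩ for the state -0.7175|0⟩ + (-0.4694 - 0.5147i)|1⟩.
0.02955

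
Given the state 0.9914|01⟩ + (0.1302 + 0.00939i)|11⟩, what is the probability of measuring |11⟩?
0.01704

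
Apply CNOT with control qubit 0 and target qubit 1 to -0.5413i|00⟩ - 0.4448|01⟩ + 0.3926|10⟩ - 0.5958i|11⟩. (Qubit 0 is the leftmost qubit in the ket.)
-0.5413i|00⟩ - 0.4448|01⟩ - 0.5958i|10⟩ + 0.3926|11⟩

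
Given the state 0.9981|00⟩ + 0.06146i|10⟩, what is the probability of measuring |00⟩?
0.9962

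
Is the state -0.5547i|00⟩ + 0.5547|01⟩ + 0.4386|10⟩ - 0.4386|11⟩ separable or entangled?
Entangled

Writing the state as a|00⟩ + b|01⟩ + c|10⟩ + d|11⟩, it is a product state iff ad − bc = 0.
Here (a, b, c, d) = (-0.5547i, 0.5547, 0.4386, -0.4386): ad − bc = (-0.5547i)(-0.4386) − (0.5547)(0.4386) = (-0.2433 + 0.2433i) ≠ 0, so the state is entangled.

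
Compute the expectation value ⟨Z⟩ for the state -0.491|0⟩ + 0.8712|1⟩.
-0.5179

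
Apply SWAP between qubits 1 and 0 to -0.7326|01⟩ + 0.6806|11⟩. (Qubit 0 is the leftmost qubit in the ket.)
-0.7326|10⟩ + 0.6806|11⟩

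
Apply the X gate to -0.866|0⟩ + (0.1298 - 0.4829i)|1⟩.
(0.1298 - 0.4829i)|0⟩ - 0.866|1⟩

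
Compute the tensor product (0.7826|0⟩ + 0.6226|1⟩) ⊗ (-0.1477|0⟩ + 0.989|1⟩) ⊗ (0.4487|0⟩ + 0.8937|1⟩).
-0.05187|000⟩ - 0.1033|001⟩ + 0.3473|010⟩ + 0.6917|011⟩ - 0.04126|100⟩ - 0.08218|101⟩ + 0.2763|110⟩ + 0.5503|111⟩

amp(|b₁b₂…⟩) = product of the factor amplitudes for bits b₁, b₂, …; only kets whose every factor amplitude is nonzero survive.
|000⟩: (0.7826)(-0.1477)(0.4487) = -0.05187
|001⟩: (0.7826)(-0.1477)(0.8937) = -0.1033
|010⟩: (0.7826)(0.989)(0.4487) = 0.3473
|011⟩: (0.7826)(0.989)(0.8937) = 0.6917
|100⟩: (0.6226)(-0.1477)(0.4487) = -0.04126
|101⟩: (0.6226)(-0.1477)(0.8937) = -0.08218
|110⟩: (0.6226)(0.989)(0.4487) = 0.2763
|111⟩: (0.6226)(0.989)(0.8937) = 0.5503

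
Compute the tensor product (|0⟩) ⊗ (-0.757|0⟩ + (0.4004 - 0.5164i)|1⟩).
-0.757|00⟩ + (0.4004 - 0.5164i)|01⟩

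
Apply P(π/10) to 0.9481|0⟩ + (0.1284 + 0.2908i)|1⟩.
0.9481|0⟩ + (0.03225 + 0.3162i)|1⟩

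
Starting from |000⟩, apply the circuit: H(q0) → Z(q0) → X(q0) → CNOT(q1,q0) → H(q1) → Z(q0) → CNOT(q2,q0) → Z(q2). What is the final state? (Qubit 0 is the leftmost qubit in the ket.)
-1/2|000⟩ - 1/2|010⟩ - 1/2|100⟩ - 1/2|110⟩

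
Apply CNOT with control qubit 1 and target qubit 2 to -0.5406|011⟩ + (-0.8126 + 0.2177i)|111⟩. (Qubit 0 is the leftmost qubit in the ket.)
-0.5406|010⟩ + (-0.8126 + 0.2177i)|110⟩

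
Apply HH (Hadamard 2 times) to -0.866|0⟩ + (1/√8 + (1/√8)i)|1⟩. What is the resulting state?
-0.866|0⟩ + (1/√8 + (1/√8)i)|1⟩

H² = I, so an even number of Hadamards cancels: H^2 = I and the state is unchanged.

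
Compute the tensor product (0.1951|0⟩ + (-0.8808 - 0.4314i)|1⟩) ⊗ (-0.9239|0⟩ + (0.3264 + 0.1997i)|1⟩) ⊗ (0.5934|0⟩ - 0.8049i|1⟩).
-0.107|000⟩ + 0.1451i|001⟩ + (0.03779 + 0.02312i)|010⟩ + (0.03136 - 0.05126i)|011⟩ + (0.4829 + 0.2365i)|100⟩ + (0.3208 - 0.655i)|101⟩ + (-0.1195 - 0.1879i)|110⟩ + (-0.2549 + 0.1621i)|111⟩

amp(|b₁b₂…⟩) = product of the factor amplitudes for bits b₁, b₂, …; only kets whose every factor amplitude is nonzero survive.
|000⟩: (0.1951)(-0.9239)(0.5934) = -0.107
|001⟩: (0.1951)(-0.9239)(-0.8049i) = 0.1451i
|010⟩: (0.1951)(0.3264 + 0.1997i)(0.5934) = (0.03779 + 0.02312i)
|011⟩: (0.1951)(0.3264 + 0.1997i)(-0.8049i) = (0.03136 - 0.05126i)
|100⟩: (-0.8808 - 0.4314i)(-0.9239)(0.5934) = (0.4829 + 0.2365i)
|101⟩: (-0.8808 - 0.4314i)(-0.9239)(-0.8049i) = (0.3208 - 0.655i)
|110⟩: (-0.8808 - 0.4314i)(0.3264 + 0.1997i)(0.5934) = (-0.1195 - 0.1879i)
|111⟩: (-0.8808 - 0.4314i)(0.3264 + 0.1997i)(-0.8049i) = (-0.2549 + 0.1621i)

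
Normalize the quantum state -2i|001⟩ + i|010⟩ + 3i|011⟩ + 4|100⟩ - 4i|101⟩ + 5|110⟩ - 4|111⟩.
-0.2144i|001⟩ + 0.1072i|010⟩ + 0.3216i|011⟩ + 0.4288|100⟩ - 0.4288i|101⟩ + 0.5361|110⟩ - 0.4288|111⟩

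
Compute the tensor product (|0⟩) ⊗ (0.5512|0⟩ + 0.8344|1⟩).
0.5512|00⟩ + 0.8344|01⟩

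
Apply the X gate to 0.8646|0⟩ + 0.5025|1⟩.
0.5025|0⟩ + 0.8646|1⟩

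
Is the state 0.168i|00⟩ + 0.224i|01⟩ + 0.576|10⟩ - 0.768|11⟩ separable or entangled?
Entangled

Writing the state as a|00⟩ + b|01⟩ + c|10⟩ + d|11⟩, it is a product state iff ad − bc = 0.
Here (a, b, c, d) = (0.168i, 0.224i, 0.576, -0.768): ad − bc = (0.168i)(-0.768) − (0.224i)(0.576) = -0.258i ≠ 0, so the state is entangled.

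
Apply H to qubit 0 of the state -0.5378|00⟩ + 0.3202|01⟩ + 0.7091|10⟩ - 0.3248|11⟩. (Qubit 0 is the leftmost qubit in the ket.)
0.1211|00⟩ - 0.003253|01⟩ - 0.8817|10⟩ + 0.4561|11⟩

H on qubit 0 mixes each pair of kets that differ only in qubit 0: amplitudes (a, b) of (|…0…⟩, |…1…⟩) become ((a + b)/√2, (a − b)/√2). Kets absent from the input have amplitude 0.
(|00⟩, |10⟩): (a, b) = (-0.5378, 0.7091) → (0.1211, -0.8817)
(|01⟩, |11⟩): (a, b) = (0.3202, -0.3248) → (-0.003253, 0.4561)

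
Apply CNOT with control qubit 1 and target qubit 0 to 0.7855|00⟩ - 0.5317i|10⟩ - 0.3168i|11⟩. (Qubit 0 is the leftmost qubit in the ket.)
0.7855|00⟩ - 0.3168i|01⟩ - 0.5317i|10⟩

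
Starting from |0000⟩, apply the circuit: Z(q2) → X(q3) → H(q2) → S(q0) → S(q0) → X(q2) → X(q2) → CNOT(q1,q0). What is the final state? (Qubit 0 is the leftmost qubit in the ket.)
1/√2|0001⟩ + 1/√2|0011⟩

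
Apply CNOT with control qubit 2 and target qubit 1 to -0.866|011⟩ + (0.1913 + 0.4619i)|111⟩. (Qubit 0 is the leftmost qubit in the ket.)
-0.866|001⟩ + (0.1913 + 0.4619i)|101⟩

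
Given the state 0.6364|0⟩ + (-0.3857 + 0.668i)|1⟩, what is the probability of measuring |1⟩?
0.595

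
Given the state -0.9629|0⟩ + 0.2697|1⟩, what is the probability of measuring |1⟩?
0.07274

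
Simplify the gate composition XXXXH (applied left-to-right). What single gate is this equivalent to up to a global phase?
H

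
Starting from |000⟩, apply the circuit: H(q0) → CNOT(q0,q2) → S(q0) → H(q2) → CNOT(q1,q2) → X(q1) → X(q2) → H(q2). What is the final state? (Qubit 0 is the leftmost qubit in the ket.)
1/√2|010⟩ - (1/√2)i|111⟩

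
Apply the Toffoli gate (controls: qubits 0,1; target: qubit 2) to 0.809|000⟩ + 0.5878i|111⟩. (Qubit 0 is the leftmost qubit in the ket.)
0.809|000⟩ + 0.5878i|110⟩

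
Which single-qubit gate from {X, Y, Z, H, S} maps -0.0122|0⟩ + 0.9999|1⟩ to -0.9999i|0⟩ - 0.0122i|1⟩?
Y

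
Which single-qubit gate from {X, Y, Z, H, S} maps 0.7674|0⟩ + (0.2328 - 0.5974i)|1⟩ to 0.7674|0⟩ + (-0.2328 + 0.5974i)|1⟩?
Z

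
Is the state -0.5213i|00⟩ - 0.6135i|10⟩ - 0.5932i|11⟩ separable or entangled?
Entangled

Writing the state as a|00⟩ + b|01⟩ + c|10⟩ + d|11⟩, it is a product state iff ad − bc = 0.
Here (a, b, c, d) = (-0.5213i, 0, -0.6135i, -0.5932i): ad − bc = (-0.5213i)(-0.5932i) − (0)(-0.6135i) = -0.3092 ≠ 0, so the state is entangled.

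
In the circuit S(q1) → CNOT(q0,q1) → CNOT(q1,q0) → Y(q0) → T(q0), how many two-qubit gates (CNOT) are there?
2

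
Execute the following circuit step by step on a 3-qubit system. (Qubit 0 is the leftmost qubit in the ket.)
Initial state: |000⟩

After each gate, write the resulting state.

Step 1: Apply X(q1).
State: |010⟩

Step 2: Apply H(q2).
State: 1/√2|010⟩ + 1/√2|011⟩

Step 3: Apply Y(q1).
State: -(1/√2)i|000⟩ - (1/√2)i|001⟩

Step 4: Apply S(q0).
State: -(1/√2)i|000⟩ - (1/√2)i|001⟩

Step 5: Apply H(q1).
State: -(1/2)i|000⟩ - (1/2)i|001⟩ - (1/2)i|010⟩ - (1/2)i|011⟩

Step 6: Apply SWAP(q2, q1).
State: -(1/2)i|000⟩ - (1/2)i|001⟩ - (1/2)i|010⟩ - (1/2)i|011⟩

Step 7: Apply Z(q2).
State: -(1/2)i|000⟩ + (1/2)i|001⟩ - (1/2)i|010⟩ + (1/2)i|011⟩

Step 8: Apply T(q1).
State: -(1/2)i|000⟩ + (1/2)i|001⟩ + (1/√8 - (1/√8)i)|010⟩ + (-1/√8 + (1/√8)i)|011⟩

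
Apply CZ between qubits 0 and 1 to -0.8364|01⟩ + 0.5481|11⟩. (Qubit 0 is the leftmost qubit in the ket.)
-0.8364|01⟩ - 0.5481|11⟩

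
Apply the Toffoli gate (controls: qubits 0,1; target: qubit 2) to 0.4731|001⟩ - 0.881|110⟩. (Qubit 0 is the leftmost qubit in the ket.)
0.4731|001⟩ - 0.881|111⟩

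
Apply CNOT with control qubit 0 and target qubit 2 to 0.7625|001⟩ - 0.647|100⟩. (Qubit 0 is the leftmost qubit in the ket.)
0.7625|001⟩ - 0.647|101⟩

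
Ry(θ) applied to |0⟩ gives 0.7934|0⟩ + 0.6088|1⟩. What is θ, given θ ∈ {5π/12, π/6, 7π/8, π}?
5π/12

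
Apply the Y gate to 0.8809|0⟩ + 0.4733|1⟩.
-0.4733i|0⟩ + 0.8809i|1⟩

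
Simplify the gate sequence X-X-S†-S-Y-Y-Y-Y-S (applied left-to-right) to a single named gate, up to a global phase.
S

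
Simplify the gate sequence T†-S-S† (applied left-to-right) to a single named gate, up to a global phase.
T†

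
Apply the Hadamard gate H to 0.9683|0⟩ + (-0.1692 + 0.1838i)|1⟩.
(0.565 + 0.13i)|0⟩ + (0.8043 - 0.13i)|1⟩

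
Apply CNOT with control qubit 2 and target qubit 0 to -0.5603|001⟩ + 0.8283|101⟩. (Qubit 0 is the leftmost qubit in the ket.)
0.8283|001⟩ - 0.5603|101⟩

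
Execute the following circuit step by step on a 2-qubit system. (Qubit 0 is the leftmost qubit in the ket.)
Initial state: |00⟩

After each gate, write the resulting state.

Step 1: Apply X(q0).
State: |10⟩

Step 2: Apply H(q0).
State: 1/√2|00⟩ - 1/√2|10⟩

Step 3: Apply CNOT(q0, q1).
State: 1/√2|00⟩ - 1/√2|11⟩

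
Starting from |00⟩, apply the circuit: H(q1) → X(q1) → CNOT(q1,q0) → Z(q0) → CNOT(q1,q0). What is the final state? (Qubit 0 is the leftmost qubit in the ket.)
1/√2|00⟩ - 1/√2|01⟩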